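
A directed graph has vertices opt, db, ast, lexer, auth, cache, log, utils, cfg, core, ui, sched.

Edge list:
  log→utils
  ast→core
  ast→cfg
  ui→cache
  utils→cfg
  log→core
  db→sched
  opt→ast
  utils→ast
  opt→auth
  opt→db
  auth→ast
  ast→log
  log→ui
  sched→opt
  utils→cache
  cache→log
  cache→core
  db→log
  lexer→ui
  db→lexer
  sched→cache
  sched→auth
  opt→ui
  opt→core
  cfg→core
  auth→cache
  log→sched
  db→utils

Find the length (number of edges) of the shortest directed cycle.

For each vertex v, BFS finds the shortest path from v back to v.
The shortest such closed walk is db → sched → opt → db, length 3.

3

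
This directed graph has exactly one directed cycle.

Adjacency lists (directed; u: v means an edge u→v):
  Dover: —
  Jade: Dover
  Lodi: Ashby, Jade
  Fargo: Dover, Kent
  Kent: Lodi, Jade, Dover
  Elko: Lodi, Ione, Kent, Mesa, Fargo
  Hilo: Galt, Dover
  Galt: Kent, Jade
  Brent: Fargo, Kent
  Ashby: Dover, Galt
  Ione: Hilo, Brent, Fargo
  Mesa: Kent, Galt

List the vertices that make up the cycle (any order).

Galt, Kent, Lodi, Ashby

DFS with gray/black marking from Lodi:
Lodi gray
  Ashby gray
    Dover gray
    Dover black
    Galt gray
      Kent gray
        Kent→Lodi: Lodi is gray → back edge
Back edge closes the cycle Lodi → Ashby → Galt → Kent → Lodi; its vertices are {Galt, Kent, Lodi, Ashby}.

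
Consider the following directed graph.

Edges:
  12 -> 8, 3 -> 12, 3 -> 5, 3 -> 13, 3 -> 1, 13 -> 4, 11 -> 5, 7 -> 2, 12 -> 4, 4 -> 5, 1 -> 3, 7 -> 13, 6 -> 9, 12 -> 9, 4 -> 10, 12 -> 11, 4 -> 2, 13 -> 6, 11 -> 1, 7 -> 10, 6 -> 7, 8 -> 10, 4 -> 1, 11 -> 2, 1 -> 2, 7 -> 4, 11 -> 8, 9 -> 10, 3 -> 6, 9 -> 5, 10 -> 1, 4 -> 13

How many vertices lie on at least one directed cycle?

A vertex is on a directed cycle iff it belongs to a strongly connected component of size ≥ 2 (or has a self-loop).
The vertices on cycles are {1, 3, 4, 6, 7, 8, 9, 10, 11, 12, 13} — 11 in total.

11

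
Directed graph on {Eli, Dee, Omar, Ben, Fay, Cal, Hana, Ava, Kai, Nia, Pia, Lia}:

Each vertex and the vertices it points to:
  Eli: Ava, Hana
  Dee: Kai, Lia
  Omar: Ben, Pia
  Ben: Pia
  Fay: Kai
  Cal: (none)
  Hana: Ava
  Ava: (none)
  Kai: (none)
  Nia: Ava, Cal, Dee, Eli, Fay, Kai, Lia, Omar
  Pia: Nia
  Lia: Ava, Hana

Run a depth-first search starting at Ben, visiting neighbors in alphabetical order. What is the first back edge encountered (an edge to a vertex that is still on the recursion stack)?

DFS from Ben (visiting neighbors in alphabetical order); mark gray on enter, black on exit:
Ben gray
  Pia gray
    Nia gray
      Ava gray
      Ava black
      Cal gray
      Cal black
      Dee gray
        Kai gray
        Kai black
        Lia gray
          Lia→Ava: Ava black — skip
          Hana gray
            Hana→Ava: Ava black — skip
          Hana black
        Lia black
      Dee black
      Eli gray
        Eli→Ava: Ava black — skip
        Eli→Hana: Hana black — skip
      Eli black
      Fay gray
        Fay→Kai: Kai black — skip
      Fay black
      Nia→Kai: Kai black — skip
      Nia→Lia: Lia black — skip
      Omar gray
        Omar→Ben: Ben is gray → back edge
First back edge: Omar → Ben.

Omar->Ben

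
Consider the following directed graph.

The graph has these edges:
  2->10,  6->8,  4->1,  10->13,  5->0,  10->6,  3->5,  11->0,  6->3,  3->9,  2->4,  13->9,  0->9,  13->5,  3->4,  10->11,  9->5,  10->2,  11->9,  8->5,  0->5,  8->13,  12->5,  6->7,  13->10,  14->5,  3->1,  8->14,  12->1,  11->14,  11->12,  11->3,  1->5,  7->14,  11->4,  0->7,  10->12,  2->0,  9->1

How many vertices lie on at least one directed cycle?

11

A vertex is on a directed cycle iff it belongs to a strongly connected component of size ≥ 2 (or has a self-loop).
The vertices on cycles are {0, 1, 2, 5, 6, 7, 8, 9, 10, 13, 14} — 11 in total.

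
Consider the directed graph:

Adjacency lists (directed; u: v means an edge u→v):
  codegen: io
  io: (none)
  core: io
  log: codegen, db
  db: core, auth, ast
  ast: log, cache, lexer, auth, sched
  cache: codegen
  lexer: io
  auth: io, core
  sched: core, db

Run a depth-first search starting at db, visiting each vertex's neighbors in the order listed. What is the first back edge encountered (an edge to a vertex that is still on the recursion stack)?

log→db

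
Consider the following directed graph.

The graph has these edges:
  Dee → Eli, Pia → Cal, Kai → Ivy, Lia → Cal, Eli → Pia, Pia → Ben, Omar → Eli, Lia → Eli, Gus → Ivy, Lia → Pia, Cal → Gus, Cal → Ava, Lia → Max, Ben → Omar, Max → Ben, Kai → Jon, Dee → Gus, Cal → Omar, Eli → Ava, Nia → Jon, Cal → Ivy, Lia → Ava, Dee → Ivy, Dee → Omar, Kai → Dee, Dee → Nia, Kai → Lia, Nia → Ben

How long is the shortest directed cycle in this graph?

4

For each vertex v, BFS finds the shortest path from v back to v.
The shortest such closed walk is Cal → Omar → Eli → Pia → Cal, length 4.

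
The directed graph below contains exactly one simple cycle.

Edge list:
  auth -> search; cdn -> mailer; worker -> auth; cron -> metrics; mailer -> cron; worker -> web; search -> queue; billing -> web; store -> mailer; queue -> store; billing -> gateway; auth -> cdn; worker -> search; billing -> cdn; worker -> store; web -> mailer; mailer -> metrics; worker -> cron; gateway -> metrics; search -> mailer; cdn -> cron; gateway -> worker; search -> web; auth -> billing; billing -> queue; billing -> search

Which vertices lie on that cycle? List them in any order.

auth, worker, billing, gateway

DFS with gray/black marking from auth:
auth gray
  billing gray
    web gray
      mailer gray
        metrics gray
        metrics black
        cron gray
          cron→metrics: metrics black — skip
        cron black
      mailer black
    web black
    cdn gray
      cdn→mailer: mailer black — skip
      cdn→cron: cron black — skip
    cdn black
    search gray
      search→web: web black — skip
      search→mailer: mailer black — skip
      queue gray
        store gray
          store→mailer: mailer black — skip
        store black
      queue black
    search black
    billing→queue: queue black — skip
    gateway gray
      worker gray
        worker→search: search black — skip
        worker→web: web black — skip
        worker→auth: auth is gray → back edge
Back edge closes the cycle auth → billing → gateway → worker → auth; its vertices are {auth, worker, billing, gateway}.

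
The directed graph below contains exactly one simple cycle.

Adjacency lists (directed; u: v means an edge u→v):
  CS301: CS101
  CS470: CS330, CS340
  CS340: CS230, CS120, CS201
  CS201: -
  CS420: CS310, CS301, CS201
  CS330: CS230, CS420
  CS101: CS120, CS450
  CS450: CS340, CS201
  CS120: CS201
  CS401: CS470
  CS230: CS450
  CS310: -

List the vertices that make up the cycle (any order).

CS230, CS340, CS450

DFS with gray/black marking from CS340:
CS340 gray
  CS230 gray
    CS450 gray
      CS450→CS340: CS340 is gray → back edge
Back edge closes the cycle CS340 → CS230 → CS450 → CS340; its vertices are {CS230, CS340, CS450}.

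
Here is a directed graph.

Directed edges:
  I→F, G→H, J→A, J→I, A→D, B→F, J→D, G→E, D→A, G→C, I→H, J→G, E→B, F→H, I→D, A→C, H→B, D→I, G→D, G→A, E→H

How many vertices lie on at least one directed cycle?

6

A vertex is on a directed cycle iff it belongs to a strongly connected component of size ≥ 2 (or has a self-loop).
The vertices on cycles are {A, B, D, F, H, I} — 6 in total.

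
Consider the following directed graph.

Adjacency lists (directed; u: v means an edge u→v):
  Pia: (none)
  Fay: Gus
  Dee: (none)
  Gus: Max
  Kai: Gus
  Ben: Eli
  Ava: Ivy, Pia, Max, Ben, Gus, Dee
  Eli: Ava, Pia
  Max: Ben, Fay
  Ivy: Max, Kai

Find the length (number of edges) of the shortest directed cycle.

For each vertex v, BFS finds the shortest path from v back to v.
The shortest such closed walk is Ava → Ben → Eli → Ava, length 3.

3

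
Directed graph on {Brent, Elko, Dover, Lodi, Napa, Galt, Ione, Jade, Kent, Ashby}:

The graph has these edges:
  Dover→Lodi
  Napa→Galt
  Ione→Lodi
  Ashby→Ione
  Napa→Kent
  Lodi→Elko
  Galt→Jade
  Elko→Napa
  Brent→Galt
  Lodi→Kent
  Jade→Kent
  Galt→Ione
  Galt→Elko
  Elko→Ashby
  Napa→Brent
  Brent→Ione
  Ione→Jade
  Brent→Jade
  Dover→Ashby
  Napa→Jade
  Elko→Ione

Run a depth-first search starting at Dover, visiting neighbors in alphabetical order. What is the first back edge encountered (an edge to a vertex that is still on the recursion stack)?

Elko->Ashby

DFS from Dover (visiting neighbors in alphabetical order); mark gray on enter, black on exit:
Dover gray
  Ashby gray
    Ione gray
      Jade gray
        Kent gray
        Kent black
      Jade black
      Lodi gray
        Elko gray
          Elko→Ashby: Ashby is gray → back edge
First back edge: Elko → Ashby.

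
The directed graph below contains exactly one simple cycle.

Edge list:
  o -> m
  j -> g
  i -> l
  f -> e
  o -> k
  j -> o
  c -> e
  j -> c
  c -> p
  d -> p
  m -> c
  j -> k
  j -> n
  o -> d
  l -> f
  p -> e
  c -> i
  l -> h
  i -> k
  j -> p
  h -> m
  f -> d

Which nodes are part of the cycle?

c, h, i, l, m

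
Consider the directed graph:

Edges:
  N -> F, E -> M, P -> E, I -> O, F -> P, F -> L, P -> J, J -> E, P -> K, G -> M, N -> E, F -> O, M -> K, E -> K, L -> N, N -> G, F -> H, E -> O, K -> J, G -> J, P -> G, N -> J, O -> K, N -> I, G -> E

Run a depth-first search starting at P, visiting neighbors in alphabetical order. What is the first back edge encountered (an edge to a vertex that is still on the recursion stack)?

DFS from P (visiting neighbors in alphabetical order); mark gray on enter, black on exit:
P gray
  E gray
    K gray
      J gray
        J→E: E is gray → back edge
First back edge: J → E.

J->E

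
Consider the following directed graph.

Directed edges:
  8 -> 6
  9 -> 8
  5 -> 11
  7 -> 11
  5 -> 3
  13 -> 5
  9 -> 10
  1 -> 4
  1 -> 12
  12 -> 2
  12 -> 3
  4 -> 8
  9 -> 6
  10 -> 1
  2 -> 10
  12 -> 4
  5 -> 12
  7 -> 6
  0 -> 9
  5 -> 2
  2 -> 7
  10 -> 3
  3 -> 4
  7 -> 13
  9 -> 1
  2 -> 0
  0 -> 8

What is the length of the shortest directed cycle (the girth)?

For each vertex v, BFS finds the shortest path from v back to v.
The shortest such closed walk is 2 → 10 → 1 → 12 → 2, length 4.

4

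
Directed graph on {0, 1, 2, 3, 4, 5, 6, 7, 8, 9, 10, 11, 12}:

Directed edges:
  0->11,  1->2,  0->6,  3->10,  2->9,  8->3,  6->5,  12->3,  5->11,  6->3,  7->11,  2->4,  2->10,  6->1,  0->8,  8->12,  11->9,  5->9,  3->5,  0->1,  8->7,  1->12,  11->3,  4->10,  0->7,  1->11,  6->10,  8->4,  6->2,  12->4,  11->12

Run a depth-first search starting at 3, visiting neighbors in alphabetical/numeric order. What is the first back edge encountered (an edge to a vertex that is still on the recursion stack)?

11→3

DFS from 3 (visiting neighbors in alphabetical/numeric order); mark gray on enter, black on exit:
3 gray
  5 gray
    9 gray
    9 black
    11 gray
      11→3: 3 is gray → back edge
First back edge: 11 → 3.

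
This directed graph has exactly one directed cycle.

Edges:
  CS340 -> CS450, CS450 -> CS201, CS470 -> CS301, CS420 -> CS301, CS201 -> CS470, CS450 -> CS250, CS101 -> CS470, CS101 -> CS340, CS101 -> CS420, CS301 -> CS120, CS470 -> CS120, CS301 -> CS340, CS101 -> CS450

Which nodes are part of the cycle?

DFS with gray/black marking from CS450:
CS450 gray
  CS250 gray
  CS250 black
  CS201 gray
    CS470 gray
      CS120 gray
      CS120 black
      CS301 gray
        CS301→CS120: CS120 black — skip
        CS340 gray
          CS340→CS450: CS450 is gray → back edge
Back edge closes the cycle CS450 → CS201 → CS470 → CS301 → CS340 → CS450; its vertices are {CS201, CS301, CS340, CS450, CS470}.

CS201, CS301, CS340, CS450, CS470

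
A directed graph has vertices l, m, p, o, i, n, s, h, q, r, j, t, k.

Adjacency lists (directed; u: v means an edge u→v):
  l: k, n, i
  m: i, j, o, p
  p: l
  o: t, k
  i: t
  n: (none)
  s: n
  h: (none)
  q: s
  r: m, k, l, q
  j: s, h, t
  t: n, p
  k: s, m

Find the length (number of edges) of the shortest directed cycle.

For each vertex v, BFS finds the shortest path from v back to v.
The shortest such closed walk is k → m → o → k, length 3.

3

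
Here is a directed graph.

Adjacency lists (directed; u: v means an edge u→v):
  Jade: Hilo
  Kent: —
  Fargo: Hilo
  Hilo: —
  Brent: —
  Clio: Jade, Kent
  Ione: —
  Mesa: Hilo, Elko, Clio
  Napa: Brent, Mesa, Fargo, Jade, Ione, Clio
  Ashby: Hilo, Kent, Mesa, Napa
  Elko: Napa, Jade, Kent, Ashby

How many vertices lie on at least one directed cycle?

A vertex is on a directed cycle iff it belongs to a strongly connected component of size ≥ 2 (or has a self-loop).
The vertices on cycles are {Elko, Mesa, Napa, Ashby} — 4 in total.

4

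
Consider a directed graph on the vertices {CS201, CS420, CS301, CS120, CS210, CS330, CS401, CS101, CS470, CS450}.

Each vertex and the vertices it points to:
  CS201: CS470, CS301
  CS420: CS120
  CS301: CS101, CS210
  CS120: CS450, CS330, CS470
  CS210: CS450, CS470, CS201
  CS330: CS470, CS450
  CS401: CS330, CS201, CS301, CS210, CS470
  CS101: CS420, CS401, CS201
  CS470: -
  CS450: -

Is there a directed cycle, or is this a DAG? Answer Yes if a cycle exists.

Yes

DFS with white/gray/black marking, starting from CS401:
CS401 gray
  CS330 gray
    CS470 gray
    CS470 black
    CS450 gray
    CS450 black
  CS330 black
  CS201 gray
    CS201→CS470: CS470 black — skip
    CS301 gray
      CS101 gray
        CS420 gray
          CS120 gray
            CS120→CS450: CS450 black — skip
            CS120→CS330: CS330 black — skip
            CS120→CS470: CS470 black — skip
          CS120 black
        CS420 black
        CS101→CS401: CS401 is gray → back edge
Back edge found, so a cycle exists: CS401 → CS201 → CS301 → CS101 → CS401.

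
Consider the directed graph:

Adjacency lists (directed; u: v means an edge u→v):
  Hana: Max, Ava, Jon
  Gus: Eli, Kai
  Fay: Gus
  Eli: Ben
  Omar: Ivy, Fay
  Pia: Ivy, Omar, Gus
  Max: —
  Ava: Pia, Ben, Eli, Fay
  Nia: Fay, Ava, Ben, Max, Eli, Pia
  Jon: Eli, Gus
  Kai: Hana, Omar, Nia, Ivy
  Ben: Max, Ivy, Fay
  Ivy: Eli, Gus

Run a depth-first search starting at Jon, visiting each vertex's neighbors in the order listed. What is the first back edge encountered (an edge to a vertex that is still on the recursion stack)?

Ivy→Eli

DFS from Jon (visiting each vertex's neighbors in the order listed); mark gray on enter, black on exit:
Jon gray
  Eli gray
    Ben gray
      Max gray
      Max black
      Ivy gray
        Ivy→Eli: Eli is gray → back edge
First back edge: Ivy → Eli.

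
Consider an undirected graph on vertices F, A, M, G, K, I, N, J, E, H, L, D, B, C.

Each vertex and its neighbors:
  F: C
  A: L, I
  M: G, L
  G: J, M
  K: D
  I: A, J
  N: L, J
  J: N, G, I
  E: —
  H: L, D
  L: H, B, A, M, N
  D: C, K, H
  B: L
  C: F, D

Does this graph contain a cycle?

Yes

DFS, tracking each vertex's parent; an edge to a visited non-parent vertex closes a cycle.
Start from N:
visit N (parent –)
  visit L (parent N)
    visit H (parent L)
      H–L: parent, skip
      visit D (parent H)
        visit C (parent D)
          visit F (parent C)
            F–C: parent, skip
          C–D: parent, skip
        visit K (parent D)
          K–D: parent, skip
        D–H: parent, skip
    visit B (parent L)
      B–L: parent, skip
    visit A (parent L)
      A–L: parent, skip
      visit I (parent A)
        I–A: parent, skip
        visit J (parent I)
          J–N: N visited and ≠ parent → cycle
Cycle: N – L – A – I – J – N.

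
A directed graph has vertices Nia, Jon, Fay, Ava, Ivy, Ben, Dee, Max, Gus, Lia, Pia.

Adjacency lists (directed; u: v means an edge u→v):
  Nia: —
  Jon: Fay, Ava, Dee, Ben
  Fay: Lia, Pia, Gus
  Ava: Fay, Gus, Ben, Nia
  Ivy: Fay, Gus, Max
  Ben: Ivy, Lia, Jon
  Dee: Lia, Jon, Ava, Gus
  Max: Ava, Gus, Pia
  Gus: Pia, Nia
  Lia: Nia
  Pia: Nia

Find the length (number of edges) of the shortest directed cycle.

For each vertex v, BFS finds the shortest path from v back to v.
The shortest such closed walk is Jon → Ben → Jon, length 2.

2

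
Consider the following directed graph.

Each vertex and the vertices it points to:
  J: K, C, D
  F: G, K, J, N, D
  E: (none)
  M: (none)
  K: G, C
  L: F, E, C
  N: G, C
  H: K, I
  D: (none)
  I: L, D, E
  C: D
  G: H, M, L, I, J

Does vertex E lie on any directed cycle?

E lies on a cycle iff there is a path from E back to itself.
Exploring from E, it never reaches itself; equivalently, its strongly connected component is a singleton.

No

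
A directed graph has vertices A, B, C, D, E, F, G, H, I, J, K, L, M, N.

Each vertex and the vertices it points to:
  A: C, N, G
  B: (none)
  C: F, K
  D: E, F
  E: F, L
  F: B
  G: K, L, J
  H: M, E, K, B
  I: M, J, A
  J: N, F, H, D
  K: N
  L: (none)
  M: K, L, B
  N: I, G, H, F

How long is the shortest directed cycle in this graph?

3

For each vertex v, BFS finds the shortest path from v back to v.
The shortest such closed walk is I → A → N → I, length 3.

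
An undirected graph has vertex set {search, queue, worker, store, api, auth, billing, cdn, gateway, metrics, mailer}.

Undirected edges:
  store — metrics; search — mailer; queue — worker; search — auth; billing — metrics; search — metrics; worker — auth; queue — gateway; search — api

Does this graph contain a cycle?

No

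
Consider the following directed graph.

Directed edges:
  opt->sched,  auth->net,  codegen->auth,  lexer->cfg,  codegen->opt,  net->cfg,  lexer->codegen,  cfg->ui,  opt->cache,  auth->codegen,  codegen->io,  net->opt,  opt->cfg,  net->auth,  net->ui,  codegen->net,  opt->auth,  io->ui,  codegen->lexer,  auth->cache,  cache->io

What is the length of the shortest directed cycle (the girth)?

For each vertex v, BFS finds the shortest path from v back to v.
The shortest such closed walk is codegen → lexer → codegen, length 2.

2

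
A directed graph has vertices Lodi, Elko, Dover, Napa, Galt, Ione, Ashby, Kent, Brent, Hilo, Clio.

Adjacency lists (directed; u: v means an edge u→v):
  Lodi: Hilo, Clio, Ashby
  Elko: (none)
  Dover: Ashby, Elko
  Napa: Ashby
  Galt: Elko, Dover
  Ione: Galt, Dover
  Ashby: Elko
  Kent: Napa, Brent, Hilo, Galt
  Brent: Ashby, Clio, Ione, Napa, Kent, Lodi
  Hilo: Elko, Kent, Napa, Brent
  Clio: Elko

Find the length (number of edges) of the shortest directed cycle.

For each vertex v, BFS finds the shortest path from v back to v.
The shortest such closed walk is Kent → Brent → Kent, length 2.

2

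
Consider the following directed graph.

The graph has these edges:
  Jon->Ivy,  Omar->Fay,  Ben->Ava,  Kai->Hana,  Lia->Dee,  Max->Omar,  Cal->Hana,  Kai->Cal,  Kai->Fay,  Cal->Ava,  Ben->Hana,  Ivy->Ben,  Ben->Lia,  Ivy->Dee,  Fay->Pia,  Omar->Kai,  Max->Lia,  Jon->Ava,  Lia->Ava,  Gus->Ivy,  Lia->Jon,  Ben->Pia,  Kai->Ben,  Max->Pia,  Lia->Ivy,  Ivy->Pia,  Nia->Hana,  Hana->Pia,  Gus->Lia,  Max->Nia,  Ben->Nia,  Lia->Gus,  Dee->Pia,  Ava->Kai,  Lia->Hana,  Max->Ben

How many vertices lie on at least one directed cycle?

8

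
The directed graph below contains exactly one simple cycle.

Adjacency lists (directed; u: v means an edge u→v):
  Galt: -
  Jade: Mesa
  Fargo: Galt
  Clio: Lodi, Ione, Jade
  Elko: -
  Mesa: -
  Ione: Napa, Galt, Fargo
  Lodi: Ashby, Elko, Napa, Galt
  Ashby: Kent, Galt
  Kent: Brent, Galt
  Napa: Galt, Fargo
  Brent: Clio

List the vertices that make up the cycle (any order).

DFS with gray/black marking from Clio:
Clio gray
  Lodi gray
    Ashby gray
      Kent gray
        Brent gray
          Brent→Clio: Clio is gray → back edge
Back edge closes the cycle Clio → Lodi → Ashby → Kent → Brent → Clio; its vertices are {Clio, Kent, Lodi, Ashby, Brent}.

Clio, Kent, Lodi, Ashby, Brent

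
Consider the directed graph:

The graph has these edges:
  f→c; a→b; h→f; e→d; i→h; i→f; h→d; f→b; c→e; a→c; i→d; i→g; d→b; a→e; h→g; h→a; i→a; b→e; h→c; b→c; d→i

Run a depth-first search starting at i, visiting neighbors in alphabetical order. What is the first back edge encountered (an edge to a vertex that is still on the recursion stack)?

DFS from i (visiting neighbors in alphabetical order); mark gray on enter, black on exit:
i gray
  a gray
    b gray
      c gray
        e gray
          d gray
            d→b: b is gray → back edge
First back edge: d → b.

d→b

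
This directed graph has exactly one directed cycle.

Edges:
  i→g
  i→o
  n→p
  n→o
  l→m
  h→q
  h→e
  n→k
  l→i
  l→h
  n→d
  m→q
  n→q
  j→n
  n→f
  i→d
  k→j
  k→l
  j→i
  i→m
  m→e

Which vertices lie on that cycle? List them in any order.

j, k, n

DFS with gray/black marking from k:
k gray
  j gray
    i gray
      g gray
      g black
      d gray
      d black
      o gray
      o black
      m gray
        q gray
        q black
        e gray
        e black
      m black
    i black
    n gray
      n→o: o black — skip
      p gray
      p black
      n→k: k is gray → back edge
Back edge closes the cycle k → j → n → k; its vertices are {j, k, n}.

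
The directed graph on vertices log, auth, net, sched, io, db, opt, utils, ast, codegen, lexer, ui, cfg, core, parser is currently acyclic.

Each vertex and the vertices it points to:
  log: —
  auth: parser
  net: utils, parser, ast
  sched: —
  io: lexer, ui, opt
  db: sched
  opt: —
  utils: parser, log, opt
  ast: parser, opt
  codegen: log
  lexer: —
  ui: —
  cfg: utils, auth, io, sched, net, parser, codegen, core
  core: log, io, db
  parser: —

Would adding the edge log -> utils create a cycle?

Yes

Adding log→utils creates a cycle iff utils can already reach log.
Path from utils: utils → log.
So utils → … → log → utils is a cycle.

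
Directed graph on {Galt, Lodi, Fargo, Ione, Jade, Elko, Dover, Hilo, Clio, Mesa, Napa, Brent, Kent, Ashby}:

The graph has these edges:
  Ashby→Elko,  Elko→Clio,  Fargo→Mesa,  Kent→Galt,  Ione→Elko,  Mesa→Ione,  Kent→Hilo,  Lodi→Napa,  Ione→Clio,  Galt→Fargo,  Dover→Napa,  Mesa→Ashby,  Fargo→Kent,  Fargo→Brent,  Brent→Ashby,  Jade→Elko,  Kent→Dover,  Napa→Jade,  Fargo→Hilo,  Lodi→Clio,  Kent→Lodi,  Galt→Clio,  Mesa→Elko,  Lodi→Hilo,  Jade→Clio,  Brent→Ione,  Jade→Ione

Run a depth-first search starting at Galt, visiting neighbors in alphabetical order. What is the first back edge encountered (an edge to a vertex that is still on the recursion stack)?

Kent→Galt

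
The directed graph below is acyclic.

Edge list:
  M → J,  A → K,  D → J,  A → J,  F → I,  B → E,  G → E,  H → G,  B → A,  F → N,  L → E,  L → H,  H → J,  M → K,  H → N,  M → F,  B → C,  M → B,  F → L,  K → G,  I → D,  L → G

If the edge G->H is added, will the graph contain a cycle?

Yes

Adding G→H creates a cycle iff H can already reach G.
Path from H: H → G.
So H → … → G → H is a cycle.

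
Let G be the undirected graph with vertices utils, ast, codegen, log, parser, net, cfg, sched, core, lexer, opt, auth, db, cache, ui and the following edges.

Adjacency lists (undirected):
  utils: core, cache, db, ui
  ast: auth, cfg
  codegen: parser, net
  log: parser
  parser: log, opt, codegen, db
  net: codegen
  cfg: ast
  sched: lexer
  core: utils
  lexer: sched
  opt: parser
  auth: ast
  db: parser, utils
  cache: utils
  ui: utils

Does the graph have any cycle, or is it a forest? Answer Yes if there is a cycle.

DFS, tracking each vertex's parent; an edge to a visited non-parent vertex closes a cycle.
Start from db:
visit db (parent –)
  visit parser (parent db)
    visit log (parent parser)
      log–parser: parent, skip
    visit opt (parent parser)
      opt–parser: parent, skip
    visit codegen (parent parser)
      codegen–parser: parent, skip
      visit net (parent codegen)
        net–codegen: parent, skip
    parser–db: parent, skip
  visit utils (parent db)
    visit core (parent utils)
      core–utils: parent, skip
    visit cache (parent utils)
      cache–utils: parent, skip
    utils–db: parent, skip
    visit ui (parent utils)
      ui–utils: parent, skip
visit ast (parent –)
  visit auth (parent ast)
    auth–ast: parent, skip
  visit cfg (parent ast)
    cfg–ast: parent, skip
visit sched (parent –)
  visit lexer (parent sched)
    lexer–sched: parent, skip
No non-parent visited neighbor found — the graph is a forest.

No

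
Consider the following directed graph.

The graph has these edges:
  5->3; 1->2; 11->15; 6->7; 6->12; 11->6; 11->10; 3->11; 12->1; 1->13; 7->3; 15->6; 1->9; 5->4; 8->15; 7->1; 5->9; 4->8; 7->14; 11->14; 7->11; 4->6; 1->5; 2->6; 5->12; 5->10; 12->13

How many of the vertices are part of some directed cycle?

A vertex is on a directed cycle iff it belongs to a strongly connected component of size ≥ 2 (or has a self-loop).
The vertices on cycles are {1, 2, 3, 4, 5, 6, 7, 8, 11, 12, 15} — 11 in total.

11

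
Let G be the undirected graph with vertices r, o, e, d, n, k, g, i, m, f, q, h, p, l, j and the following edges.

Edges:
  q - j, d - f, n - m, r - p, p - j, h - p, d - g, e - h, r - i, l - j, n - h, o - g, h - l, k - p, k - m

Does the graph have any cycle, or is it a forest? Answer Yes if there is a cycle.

DFS, tracking each vertex's parent; an edge to a visited non-parent vertex closes a cycle.
Start from p:
visit p (parent –)
  visit r (parent p)
    r–p: parent, skip
    visit i (parent r)
      i–r: parent, skip
  visit j (parent p)
    visit l (parent j)
      l–j: parent, skip
      visit h (parent l)
        visit n (parent h)
          n–h: parent, skip
          visit m (parent n)
            visit k (parent m)
              k–m: parent, skip
              k–p: p visited and ≠ parent → cycle
Cycle: p – j – l – h – n – m – k – p.

Yes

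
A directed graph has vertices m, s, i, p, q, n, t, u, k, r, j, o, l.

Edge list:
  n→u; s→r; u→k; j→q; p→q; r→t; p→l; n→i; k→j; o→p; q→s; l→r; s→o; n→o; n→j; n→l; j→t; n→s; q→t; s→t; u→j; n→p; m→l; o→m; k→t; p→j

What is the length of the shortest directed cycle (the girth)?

For each vertex v, BFS finds the shortest path from v back to v.
The shortest such closed walk is o → p → q → s → o, length 4.

4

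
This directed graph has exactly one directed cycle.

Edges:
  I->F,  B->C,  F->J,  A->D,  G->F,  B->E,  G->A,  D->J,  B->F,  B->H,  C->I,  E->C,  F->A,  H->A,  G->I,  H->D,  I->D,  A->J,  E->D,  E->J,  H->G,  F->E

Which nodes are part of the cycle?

C, E, F, I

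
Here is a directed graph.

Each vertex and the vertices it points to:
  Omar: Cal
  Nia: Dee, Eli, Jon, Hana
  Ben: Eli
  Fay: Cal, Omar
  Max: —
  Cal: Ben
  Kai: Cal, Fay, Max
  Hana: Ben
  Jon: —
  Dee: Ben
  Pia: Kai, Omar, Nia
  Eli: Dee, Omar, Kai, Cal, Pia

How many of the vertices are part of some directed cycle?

10

A vertex is on a directed cycle iff it belongs to a strongly connected component of size ≥ 2 (or has a self-loop).
The vertices on cycles are {Ben, Cal, Dee, Eli, Fay, Kai, Nia, Pia, Hana, Omar} — 10 in total.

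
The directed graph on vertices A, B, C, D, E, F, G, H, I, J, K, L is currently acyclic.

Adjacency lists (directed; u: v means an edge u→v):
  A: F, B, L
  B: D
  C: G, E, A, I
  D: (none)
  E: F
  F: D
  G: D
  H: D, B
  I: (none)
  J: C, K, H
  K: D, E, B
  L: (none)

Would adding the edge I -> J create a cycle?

Yes

Adding I→J creates a cycle iff J can already reach I.
Path from J: J → C → I.
So J → … → I → J is a cycle.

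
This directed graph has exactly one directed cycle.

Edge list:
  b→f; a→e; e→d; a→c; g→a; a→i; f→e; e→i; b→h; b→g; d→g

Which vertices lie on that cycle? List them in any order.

a, d, e, g

DFS with gray/black marking from g:
g gray
  a gray
    i gray
    i black
    c gray
    c black
    e gray
      d gray
        d→g: g is gray → back edge
Back edge closes the cycle g → a → e → d → g; its vertices are {a, d, e, g}.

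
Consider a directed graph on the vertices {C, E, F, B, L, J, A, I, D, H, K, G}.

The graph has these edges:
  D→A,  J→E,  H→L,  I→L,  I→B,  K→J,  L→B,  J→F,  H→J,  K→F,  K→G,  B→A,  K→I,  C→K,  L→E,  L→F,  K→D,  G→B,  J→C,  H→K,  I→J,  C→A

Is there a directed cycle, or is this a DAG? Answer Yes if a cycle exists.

Yes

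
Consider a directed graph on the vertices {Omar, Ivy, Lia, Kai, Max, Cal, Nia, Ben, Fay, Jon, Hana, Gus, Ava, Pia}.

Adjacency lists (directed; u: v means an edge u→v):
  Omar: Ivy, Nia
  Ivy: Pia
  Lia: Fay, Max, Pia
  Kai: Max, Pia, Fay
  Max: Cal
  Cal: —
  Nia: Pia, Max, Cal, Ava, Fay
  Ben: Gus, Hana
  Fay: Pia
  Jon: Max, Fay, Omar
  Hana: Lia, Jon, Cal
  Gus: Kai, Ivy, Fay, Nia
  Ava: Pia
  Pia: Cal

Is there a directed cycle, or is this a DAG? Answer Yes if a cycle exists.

DFS with white/gray/black marking, starting from Lia:
Lia gray
  Fay gray
    Pia gray
      Cal gray
      Cal black
    Pia black
  Fay black
  Max gray
    Max→Cal: Cal black — skip
  Max black
  Lia→Pia: Pia black — skip
Lia black
Omar gray
  Ivy gray
    Ivy→Pia: Pia black — skip
  Ivy black
  Nia gray
    Nia→Pia: Pia black — skip
    Nia→Max: Max black — skip
    Nia→Cal: Cal black — skip
    Ava gray
      Ava→Pia: Pia black — skip
    Ava black
    Nia→Fay: Fay black — skip
  Nia black
Omar black
Kai gray
  Kai→Max: Max black — skip
  Kai→Pia: Pia black — skip
  Kai→Fay: Fay black — skip
Kai black
Ben gray
  Gus gray
    Gus→Kai: Kai black — skip
    Gus→Ivy: Ivy black — skip
    Gus→Fay: Fay black — skip
    Gus→Nia: Nia black — skip
  Gus black
  Hana gray
    Hana→Lia: Lia black — skip
    Jon gray
      Jon→Max: Max black — skip
      Jon→Fay: Fay black — skip
      Jon→Omar: Omar black — skip
    Jon black
    Hana→Cal: Cal black — skip
  Hana black
Ben black
Every edge goes to a white or black vertex — no back edge, so the graph is acyclic.

No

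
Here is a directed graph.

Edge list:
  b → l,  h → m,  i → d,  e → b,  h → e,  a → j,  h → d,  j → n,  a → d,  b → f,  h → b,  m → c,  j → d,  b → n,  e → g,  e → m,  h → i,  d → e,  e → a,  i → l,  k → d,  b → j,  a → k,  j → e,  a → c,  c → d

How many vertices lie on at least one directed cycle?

8

A vertex is on a directed cycle iff it belongs to a strongly connected component of size ≥ 2 (or has a self-loop).
The vertices on cycles are {a, b, c, d, e, j, k, m} — 8 in total.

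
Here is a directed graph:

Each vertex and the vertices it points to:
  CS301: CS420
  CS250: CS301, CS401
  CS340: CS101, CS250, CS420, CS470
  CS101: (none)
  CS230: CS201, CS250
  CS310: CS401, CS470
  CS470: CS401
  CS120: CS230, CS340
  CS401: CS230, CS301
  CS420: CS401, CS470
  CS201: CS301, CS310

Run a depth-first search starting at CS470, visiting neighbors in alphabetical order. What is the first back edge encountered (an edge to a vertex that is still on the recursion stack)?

DFS from CS470 (visiting neighbors in alphabetical order); mark gray on enter, black on exit:
CS470 gray
  CS401 gray
    CS230 gray
      CS201 gray
        CS301 gray
          CS420 gray
            CS420→CS401: CS401 is gray → back edge
First back edge: CS420 → CS401.

CS420→CS401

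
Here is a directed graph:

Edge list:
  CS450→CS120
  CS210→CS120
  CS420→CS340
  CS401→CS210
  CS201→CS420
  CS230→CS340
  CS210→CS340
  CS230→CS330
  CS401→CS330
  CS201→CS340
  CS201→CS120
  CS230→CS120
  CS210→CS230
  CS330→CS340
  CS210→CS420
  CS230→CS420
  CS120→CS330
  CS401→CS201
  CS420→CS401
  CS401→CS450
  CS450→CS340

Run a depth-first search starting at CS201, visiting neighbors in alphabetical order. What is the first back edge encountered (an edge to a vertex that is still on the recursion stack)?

CS401->CS201

DFS from CS201 (visiting neighbors in alphabetical order); mark gray on enter, black on exit:
CS201 gray
  CS120 gray
    CS330 gray
      CS340 gray
      CS340 black
    CS330 black
  CS120 black
  CS201→CS340: CS340 black — skip
  CS420 gray
    CS420→CS340: CS340 black — skip
    CS401 gray
      CS401→CS201: CS201 is gray → back edge
First back edge: CS401 → CS201.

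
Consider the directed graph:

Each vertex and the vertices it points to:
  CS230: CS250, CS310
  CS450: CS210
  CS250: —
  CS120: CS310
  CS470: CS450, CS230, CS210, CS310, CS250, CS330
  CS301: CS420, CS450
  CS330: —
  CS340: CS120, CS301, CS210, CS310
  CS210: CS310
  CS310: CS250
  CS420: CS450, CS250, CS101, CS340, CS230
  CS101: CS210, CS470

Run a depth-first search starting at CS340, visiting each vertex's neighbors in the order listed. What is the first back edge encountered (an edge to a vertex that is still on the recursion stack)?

DFS from CS340 (visiting each vertex's neighbors in the order listed); mark gray on enter, black on exit:
CS340 gray
  CS120 gray
    CS310 gray
      CS250 gray
      CS250 black
    CS310 black
  CS120 black
  CS301 gray
    CS420 gray
      CS450 gray
        CS210 gray
          CS210→CS310: CS310 black — skip
        CS210 black
      CS450 black
      CS420→CS250: CS250 black — skip
      CS101 gray
        CS101→CS210: CS210 black — skip
        CS470 gray
          CS470→CS450: CS450 black — skip
          CS230 gray
            CS230→CS250: CS250 black — skip
            CS230→CS310: CS310 black — skip
          CS230 black
          CS470→CS210: CS210 black — skip
          CS470→CS310: CS310 black — skip
          CS470→CS250: CS250 black — skip
          CS330 gray
          CS330 black
        CS470 black
      CS101 black
      CS420→CS340: CS340 is gray → back edge
First back edge: CS420 → CS340.

CS420→CS340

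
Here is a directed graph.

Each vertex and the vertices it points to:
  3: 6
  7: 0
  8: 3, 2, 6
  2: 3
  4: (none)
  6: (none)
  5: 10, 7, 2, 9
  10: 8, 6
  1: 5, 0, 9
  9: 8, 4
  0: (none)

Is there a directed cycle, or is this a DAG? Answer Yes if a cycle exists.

No

DFS with white/gray/black marking, starting from 3:
3 gray
  6 gray
  6 black
3 black
7 gray
  0 gray
  0 black
7 black
8 gray
  8→3: 3 black — skip
  2 gray
    2→3: 3 black — skip
  2 black
  8→6: 6 black — skip
8 black
4 gray
4 black
5 gray
  10 gray
    10→8: 8 black — skip
    10→6: 6 black — skip
  10 black
  5→7: 7 black — skip
  5→2: 2 black — skip
  9 gray
    9→8: 8 black — skip
    9→4: 4 black — skip
  9 black
5 black
1 gray
  1→5: 5 black — skip
  1→0: 0 black — skip
  1→9: 9 black — skip
1 black
Every edge goes to a white or black vertex — no back edge, so the graph is acyclic.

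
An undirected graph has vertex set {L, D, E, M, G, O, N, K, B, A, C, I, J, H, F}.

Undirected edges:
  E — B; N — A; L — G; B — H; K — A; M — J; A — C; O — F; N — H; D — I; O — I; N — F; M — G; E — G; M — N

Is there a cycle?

DFS, tracking each vertex's parent; an edge to a visited non-parent vertex closes a cycle.
Start from A:
visit A (parent –)
  visit N (parent A)
    N–A: parent, skip
    visit M (parent N)
      M–N: parent, skip
      visit G (parent M)
        G–M: parent, skip
        visit L (parent G)
          L–G: parent, skip
        visit E (parent G)
          visit B (parent E)
            B–E: parent, skip
            visit H (parent B)
              H–N: N visited and ≠ parent → cycle
Cycle: N – M – G – E – B – H – N.

Yes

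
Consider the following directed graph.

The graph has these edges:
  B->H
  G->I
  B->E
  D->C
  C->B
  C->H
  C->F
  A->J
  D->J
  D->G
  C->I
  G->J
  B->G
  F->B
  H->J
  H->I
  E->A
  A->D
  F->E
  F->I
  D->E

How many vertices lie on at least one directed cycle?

A vertex is on a directed cycle iff it belongs to a strongly connected component of size ≥ 2 (or has a self-loop).
The vertices on cycles are {A, B, C, D, E, F} — 6 in total.

6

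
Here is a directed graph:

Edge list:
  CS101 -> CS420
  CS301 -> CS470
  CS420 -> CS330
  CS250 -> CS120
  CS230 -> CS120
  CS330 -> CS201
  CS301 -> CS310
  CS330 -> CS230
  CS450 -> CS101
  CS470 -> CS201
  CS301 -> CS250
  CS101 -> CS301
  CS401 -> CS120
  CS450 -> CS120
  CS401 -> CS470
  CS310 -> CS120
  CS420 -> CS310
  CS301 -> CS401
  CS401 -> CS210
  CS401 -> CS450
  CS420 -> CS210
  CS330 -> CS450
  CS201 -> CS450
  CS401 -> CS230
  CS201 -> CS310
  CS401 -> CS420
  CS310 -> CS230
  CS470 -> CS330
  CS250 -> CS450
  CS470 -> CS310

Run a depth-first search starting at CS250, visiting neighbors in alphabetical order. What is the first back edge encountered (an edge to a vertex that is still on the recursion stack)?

CS301→CS250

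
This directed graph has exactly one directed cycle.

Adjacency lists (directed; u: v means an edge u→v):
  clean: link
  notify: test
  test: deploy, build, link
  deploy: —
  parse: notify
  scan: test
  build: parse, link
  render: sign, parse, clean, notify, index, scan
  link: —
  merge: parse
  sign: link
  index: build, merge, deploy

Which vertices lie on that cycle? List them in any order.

test, build, parse, notify

DFS with gray/black marking from notify:
notify gray
  test gray
    deploy gray
    deploy black
    build gray
      parse gray
        parse→notify: notify is gray → back edge
Back edge closes the cycle notify → test → build → parse → notify; its vertices are {test, build, parse, notify}.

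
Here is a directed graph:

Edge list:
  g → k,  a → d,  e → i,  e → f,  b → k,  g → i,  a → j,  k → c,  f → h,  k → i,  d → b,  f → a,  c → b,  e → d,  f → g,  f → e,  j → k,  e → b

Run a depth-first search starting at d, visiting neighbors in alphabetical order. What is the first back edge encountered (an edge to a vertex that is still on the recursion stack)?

DFS from d (visiting neighbors in alphabetical order); mark gray on enter, black on exit:
d gray
  b gray
    k gray
      c gray
        c→b: b is gray → back edge
First back edge: c → b.

c->b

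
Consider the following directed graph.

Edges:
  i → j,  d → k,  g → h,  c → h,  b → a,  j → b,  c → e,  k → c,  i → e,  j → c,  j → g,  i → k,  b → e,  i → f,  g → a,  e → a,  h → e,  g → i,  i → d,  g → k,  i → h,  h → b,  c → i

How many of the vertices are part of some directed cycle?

6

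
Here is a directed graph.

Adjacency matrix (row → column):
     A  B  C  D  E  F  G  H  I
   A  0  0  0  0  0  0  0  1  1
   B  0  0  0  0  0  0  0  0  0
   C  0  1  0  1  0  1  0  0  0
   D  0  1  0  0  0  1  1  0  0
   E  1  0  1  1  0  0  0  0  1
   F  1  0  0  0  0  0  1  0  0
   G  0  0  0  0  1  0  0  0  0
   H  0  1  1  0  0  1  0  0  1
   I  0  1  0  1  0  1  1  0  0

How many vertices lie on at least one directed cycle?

8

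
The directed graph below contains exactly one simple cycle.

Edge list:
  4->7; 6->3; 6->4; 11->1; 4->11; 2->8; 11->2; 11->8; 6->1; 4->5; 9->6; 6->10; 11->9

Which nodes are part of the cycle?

4, 6, 9, 11

DFS with gray/black marking from 6:
6 gray
  10 gray
  10 black
  1 gray
  1 black
  3 gray
  3 black
  4 gray
    11 gray
      2 gray
        8 gray
        8 black
      2 black
      11→8: 8 black — skip
      11→1: 1 black — skip
      9 gray
        9→6: 6 is gray → back edge
Back edge closes the cycle 6 → 4 → 11 → 9 → 6; its vertices are {4, 6, 9, 11}.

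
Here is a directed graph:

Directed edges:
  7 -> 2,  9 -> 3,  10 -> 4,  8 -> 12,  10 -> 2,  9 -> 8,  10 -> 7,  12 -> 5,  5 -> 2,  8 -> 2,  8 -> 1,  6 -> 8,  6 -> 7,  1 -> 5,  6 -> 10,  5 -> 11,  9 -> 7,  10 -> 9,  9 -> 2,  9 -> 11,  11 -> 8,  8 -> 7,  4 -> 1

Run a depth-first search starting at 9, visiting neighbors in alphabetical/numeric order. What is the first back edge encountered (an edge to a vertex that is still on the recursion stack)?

DFS from 9 (visiting neighbors in alphabetical/numeric order); mark gray on enter, black on exit:
9 gray
  2 gray
  2 black
  3 gray
  3 black
  7 gray
    7→2: 2 black — skip
  7 black
  8 gray
    1 gray
      5 gray
        5→2: 2 black — skip
        11 gray
          11→8: 8 is gray → back edge
First back edge: 11 → 8.

11->8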